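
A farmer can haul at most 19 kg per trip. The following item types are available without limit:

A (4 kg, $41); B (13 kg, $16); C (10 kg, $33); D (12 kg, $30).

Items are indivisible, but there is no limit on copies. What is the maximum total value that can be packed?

Best value-per-unit is A at 41/4, and filling with it alone uses weight 4×4=16. No mix of the others beats 4×41 = 164.

$164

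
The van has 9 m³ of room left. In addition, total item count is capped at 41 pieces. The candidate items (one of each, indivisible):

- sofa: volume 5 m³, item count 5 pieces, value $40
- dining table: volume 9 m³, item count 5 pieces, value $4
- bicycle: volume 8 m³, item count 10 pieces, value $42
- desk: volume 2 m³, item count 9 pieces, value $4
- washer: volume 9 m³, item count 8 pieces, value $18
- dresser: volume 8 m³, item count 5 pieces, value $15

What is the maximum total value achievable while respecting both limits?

Feasible sets respecting both limits:
- sofa+desk: volume 7, item count 14, value 44
- bicycle: volume 8, item count 10, value 42
- sofa: volume 5, item count 5, value 40
- washer: volume 9, item count 8, value 18
Best: $44.

$44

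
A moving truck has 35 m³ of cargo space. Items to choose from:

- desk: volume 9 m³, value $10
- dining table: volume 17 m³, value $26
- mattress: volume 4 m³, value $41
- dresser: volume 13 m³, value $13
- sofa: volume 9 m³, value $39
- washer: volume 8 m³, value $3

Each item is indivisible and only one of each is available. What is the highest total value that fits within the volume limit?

This is a 0/1 knapsack; check combinations near the capacity.
- dining table+mattress+sofa: volume 17+4+9=30, value 26+41+39=106
- desk+mattress+dresser+sofa: volume 9+4+13+9=35, value 10+41+13+39=103
- mattress+dresser+sofa+washer: volume 4+13+9+8=34, value 41+13+39+3=96
- mattress+dresser+sofa: volume 4+13+9=26, value 41+13+39=93
Best: $106.

$106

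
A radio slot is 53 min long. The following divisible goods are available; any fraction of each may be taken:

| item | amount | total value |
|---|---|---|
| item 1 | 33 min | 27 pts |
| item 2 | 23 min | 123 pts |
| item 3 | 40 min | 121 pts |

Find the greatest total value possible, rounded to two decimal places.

Take in order of value per unit:
- item 2 (123/23 per unit): all 23 → value 123, running total 123.00
- item 3 (121/40 per unit): 30 of 40 → value 30×121/40 = 90.7500, running total 213.75
Total 213.75.

213.75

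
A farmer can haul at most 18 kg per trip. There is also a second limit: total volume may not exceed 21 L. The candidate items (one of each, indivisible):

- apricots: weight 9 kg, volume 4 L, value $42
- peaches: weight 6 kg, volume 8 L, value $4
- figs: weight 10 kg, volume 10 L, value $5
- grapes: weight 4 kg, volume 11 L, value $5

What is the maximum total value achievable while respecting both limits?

$47

Feasible sets respecting both limits:
- apricots+grapes: weight 13, volume 15, value 47
- apricots+peaches: weight 15, volume 12, value 46
- apricots: weight 9, volume 4, value 42
Best: $47.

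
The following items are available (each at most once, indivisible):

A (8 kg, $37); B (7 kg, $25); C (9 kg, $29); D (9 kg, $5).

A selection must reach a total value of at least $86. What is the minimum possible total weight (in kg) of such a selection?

24

Subsets with value ≥ 86, sorted by total weight:
- A+B+C: weight 24, value 91
- A+B+C+D: weight 33, value 96
Minimum weight: 24 kg.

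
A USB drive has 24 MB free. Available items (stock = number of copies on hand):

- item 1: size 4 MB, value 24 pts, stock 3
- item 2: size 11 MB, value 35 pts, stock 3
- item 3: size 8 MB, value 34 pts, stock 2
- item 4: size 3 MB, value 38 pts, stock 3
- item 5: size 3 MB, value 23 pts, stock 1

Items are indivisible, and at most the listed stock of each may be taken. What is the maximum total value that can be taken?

209 pts

Top feasible selections:
- 3×item 1 + 3×item 4 + 1×item 5: size 24, value 209
- 1×item 1 + 1×item 3 + 3×item 4 + 1×item 5: size 24, value 195
Best: 209 pts.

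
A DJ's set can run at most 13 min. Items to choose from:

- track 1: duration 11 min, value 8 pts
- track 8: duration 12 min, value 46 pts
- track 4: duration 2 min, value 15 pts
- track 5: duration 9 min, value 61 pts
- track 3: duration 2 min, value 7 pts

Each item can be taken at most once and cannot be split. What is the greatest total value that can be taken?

Check high-value combinations within 13 min:
- track 4+track 5+track 3: duration 2+9+2=13, value 15+61+7=83
- track 4+track 5: duration 2+9=11, value 15+61=76
- track 5+track 3: duration 9+2=11, value 61+7=68
Best: 83 pts.

83 pts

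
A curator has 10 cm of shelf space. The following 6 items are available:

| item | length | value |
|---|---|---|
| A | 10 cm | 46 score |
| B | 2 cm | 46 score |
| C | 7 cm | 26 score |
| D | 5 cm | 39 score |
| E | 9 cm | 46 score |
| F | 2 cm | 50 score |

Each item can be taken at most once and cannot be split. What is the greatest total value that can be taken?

135 score

Check high-value combinations within 10 cm:
- B+D+F: length 2+5+2=9, value 46+39+50=135
- B+F: length 2+2=4, value 46+50=96
- D+F: length 5+2=7, value 39+50=89
Best: 135 score.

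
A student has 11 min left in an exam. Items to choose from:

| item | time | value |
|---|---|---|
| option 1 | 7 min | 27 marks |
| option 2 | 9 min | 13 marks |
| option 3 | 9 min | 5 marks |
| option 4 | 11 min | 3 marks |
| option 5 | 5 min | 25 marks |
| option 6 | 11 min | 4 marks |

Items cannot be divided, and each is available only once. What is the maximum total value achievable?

Check high-value combinations within 11 min:
- option 1: time 7, value 27
- option 5: time 5, value 25
- option 2: time 9, value 13
Best: 27 marks.

27 marks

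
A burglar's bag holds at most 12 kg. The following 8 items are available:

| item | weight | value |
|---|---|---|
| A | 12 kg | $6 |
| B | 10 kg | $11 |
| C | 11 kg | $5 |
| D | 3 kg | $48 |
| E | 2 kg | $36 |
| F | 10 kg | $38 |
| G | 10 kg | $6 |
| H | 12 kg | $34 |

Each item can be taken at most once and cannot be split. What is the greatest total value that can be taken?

$84

Check high-value combinations within 12 kg:
- D+E: weight 3+2=5, value 48+36=84
- E+F: weight 2+10=12, value 36+38=74
- D: weight 3, value 48
Best: $84.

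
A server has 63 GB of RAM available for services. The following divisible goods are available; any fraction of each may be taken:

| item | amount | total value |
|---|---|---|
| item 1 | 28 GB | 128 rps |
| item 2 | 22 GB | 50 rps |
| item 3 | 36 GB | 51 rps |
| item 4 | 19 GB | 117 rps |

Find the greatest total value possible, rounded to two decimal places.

Take in order of value per unit:
- item 4 (117/19 per unit): all 19 → value 117, running total 117.00
- item 1 (128/28 per unit): all 28 → value 128, running total 245.00
- item 2 (50/22 per unit): 16 of 22 → value 16×50/22 = 36.3636, running total 281.36
Total 281.36.

281.36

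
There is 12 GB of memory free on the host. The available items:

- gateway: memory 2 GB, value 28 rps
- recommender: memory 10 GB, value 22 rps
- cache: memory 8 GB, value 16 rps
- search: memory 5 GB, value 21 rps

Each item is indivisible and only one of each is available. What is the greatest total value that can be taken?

Check high-value combinations within 12 GB:
- gateway+recommender: memory 2+10=12, value 28+22=50
- gateway+search: memory 2+5=7, value 28+21=49
- gateway+cache: memory 2+8=10, value 28+16=44
- gateway: memory 2, value 28
Best: 50 rps.

50 rps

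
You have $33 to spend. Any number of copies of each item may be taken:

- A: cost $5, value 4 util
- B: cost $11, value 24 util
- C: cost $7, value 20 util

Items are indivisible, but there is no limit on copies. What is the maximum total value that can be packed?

84 util

Best value-per-unit is C at 20/7; filling with it alone gives 4×20 = 80.
Optimal mix: 1×A + 4×C → cost 33, value 84.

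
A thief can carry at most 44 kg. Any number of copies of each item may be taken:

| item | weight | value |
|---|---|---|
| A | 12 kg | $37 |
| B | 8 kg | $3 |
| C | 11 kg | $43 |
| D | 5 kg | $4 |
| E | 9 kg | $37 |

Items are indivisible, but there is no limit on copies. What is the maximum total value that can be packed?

Best value-per-unit is E at 37/9; filling with it alone gives 4×37 = 148.
Optimal mix: 4×C → weight 44, value 172.

$172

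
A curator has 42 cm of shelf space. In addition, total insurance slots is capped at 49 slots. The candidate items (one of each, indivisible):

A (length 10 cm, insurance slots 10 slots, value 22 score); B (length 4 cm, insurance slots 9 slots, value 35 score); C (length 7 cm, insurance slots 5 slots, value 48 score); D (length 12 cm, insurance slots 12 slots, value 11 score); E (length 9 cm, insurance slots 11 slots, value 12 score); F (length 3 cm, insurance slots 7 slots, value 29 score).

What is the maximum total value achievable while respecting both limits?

Feasible sets respecting both limits:
- A+B+C+E+F: length 33, insurance slots 42, value 146
- A+B+C+D+F: length 36, insurance slots 43, value 145
- B+C+D+E+F: length 35, insurance slots 44, value 135
Best: 146 score.

146 score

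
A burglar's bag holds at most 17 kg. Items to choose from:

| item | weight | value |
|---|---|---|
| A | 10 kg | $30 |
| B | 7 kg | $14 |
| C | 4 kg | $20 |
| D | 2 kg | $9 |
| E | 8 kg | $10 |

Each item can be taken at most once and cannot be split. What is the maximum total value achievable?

$59

Check high-value combinations within 17 kg:
- A+C+D: weight 10+4+2=16, value 30+20+9=59
- A+C: weight 10+4=14, value 30+20=50
- A+B: weight 10+7=17, value 30+14=44
- B+C+D: weight 7+4+2=13, value 14+20+9=43
- A+D: weight 10+2=12, value 30+9=39
Best: $59.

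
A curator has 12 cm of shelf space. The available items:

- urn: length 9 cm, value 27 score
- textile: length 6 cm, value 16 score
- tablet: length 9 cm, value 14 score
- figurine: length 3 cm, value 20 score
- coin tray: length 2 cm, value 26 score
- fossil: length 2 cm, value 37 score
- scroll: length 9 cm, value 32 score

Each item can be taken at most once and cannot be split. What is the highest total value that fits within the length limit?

Check high-value combinations within 12 cm:
- figurine+coin tray+fossil: length 3+2+2=7, value 20+26+37=83
- textile+coin tray+fossil: length 6+2+2=10, value 16+26+37=79
- textile+figurine+fossil: length 6+3+2=11, value 16+20+37=73
- fossil+scroll: length 2+9=11, value 37+32=69
- urn+fossil: length 9+2=11, value 27+37=64
Best: 83 score.

83 score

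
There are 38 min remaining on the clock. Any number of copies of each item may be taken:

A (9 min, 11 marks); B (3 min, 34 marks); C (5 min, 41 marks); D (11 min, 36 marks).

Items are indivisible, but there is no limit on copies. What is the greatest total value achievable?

Best value-per-unit is B at 34/3; filling with it alone gives 12×34 = 408.
Optimal mix: 11×B + 1×C → time 38, value 415.

415 marks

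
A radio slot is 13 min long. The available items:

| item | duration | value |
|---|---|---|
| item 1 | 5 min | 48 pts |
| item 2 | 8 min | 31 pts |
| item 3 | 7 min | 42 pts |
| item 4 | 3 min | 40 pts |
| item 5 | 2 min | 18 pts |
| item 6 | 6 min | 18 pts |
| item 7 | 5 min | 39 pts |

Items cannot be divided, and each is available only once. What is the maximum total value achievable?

127 pts

Check high-value combinations within 13 min:
- item 1+item 4+item 7: duration 5+3+5=13, value 48+40+39=127
- item 1+item 4+item 5: duration 5+3+2=10, value 48+40+18=106
- item 1+item 5+item 7: duration 5+2+5=12, value 48+18+39=105
- item 3+item 4+item 5: duration 7+3+2=12, value 42+40+18=100
Best: 127 pts.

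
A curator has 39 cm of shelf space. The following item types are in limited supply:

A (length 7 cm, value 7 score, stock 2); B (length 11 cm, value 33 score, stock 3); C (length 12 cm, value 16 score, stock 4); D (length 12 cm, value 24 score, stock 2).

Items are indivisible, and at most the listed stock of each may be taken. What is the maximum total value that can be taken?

99 score

Best selections within length 39 and stock limits:
- 3×B: length 33, value 99
- 2×B + 1×D: length 34, value 90
Best: 99 score.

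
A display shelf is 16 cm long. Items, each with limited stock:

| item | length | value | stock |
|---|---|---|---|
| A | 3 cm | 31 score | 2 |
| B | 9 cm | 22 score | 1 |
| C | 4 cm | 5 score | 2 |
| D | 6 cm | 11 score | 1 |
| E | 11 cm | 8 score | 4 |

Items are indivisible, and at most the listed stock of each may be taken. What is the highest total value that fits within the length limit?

Best selections within length 16 and stock limits:
- 2×A + 1×B: length 15, value 84
- 2×A + 1×C + 1×D: length 16, value 78
Best: 84 score.

84 score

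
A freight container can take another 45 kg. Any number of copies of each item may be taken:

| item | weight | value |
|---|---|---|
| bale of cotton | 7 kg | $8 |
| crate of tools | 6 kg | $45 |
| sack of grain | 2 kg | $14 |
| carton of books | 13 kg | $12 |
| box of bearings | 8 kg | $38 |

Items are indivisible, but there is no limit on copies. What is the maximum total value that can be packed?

Best value-per-unit is crate of tools at 45/6; filling with it alone gives 7×45 = 315.
Optimal mix: 7×crate of tools + 1×sack of grain → weight 44, value 329.

$329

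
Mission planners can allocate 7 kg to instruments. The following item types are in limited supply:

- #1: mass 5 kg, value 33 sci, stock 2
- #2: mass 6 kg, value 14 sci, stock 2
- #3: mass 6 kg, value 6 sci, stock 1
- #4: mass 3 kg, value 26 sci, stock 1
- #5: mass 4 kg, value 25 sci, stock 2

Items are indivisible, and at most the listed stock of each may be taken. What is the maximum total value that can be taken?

51 sci

Best selections within mass 7 and stock limits:
- 1×#4 + 1×#5: mass 7, value 51
- 1×#1: mass 5, value 33
- 1×#4: mass 3, value 26
Best: 51 sci.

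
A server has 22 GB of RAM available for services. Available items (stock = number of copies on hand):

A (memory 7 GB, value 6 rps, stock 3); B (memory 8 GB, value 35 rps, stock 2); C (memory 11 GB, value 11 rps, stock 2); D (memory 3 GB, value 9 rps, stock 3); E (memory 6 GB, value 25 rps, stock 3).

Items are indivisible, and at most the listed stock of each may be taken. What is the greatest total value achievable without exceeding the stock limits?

95 rps

Best selections within memory 22 and stock limits:
- 2×B + 1×E: memory 22, value 95
- 2×B + 2×D: memory 22, value 88
- 1×B + 2×E: memory 20, value 85
Best: 95 rps.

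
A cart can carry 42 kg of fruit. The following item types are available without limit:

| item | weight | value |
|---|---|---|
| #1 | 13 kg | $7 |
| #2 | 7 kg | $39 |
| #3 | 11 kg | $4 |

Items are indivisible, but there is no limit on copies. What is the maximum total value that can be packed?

Best value-per-unit is #2 at 39/7, and filling with it alone uses weight 6×7=42. No mix of the others beats 6×39 = 234.

$234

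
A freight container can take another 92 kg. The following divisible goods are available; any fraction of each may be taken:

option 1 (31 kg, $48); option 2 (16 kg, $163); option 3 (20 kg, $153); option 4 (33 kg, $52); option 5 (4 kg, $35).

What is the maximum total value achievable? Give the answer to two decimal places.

432.42

Take in order of value per unit:
- option 2 (163/16 per unit): all 16 → value 163, running total 163.00
- option 5 (35/4 per unit): all 4 → value 35, running total 198.00
- option 3 (153/20 per unit): all 20 → value 153, running total 351.00
- option 4 (52/33 per unit): all 33 → value 52, running total 403.00
- option 1 (48/31 per unit): 19 of 31 → value 19×48/31 = 29.4194, running total 432.42
Total 432.42.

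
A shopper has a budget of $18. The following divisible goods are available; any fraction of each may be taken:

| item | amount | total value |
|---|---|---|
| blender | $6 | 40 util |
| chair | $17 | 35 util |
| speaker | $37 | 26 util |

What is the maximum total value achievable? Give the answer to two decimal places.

64.71

Take in order of value per unit:
- blender (40/6 per unit): all 6 → value 40, running total 40.00
- chair (35/17 per unit): 12 of 17 → value 12×35/17 = 24.7059, running total 64.71
Total 64.71.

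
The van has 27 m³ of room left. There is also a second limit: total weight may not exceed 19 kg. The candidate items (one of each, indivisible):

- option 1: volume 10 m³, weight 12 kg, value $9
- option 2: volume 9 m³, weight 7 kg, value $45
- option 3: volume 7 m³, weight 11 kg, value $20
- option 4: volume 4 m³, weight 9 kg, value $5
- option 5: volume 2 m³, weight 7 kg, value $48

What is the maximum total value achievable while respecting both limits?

Feasible sets respecting both limits:
- option 2+option 5: volume 11, weight 14, value 93
- option 3+option 5: volume 9, weight 18, value 68
- option 2+option 3: volume 16, weight 18, value 65
- option 1+option 5: volume 12, weight 19, value 57
Best: $93.

$93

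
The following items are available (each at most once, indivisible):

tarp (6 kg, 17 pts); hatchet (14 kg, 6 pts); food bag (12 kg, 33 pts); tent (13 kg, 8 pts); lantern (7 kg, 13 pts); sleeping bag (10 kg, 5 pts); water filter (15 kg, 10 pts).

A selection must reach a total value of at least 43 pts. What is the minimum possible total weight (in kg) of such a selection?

18

Subsets with value ≥ 43, sorted by total weight:
- tarp+food bag: weight 18, value 50
- food bag+lantern: weight 19, value 46
Minimum weight: 18 kg.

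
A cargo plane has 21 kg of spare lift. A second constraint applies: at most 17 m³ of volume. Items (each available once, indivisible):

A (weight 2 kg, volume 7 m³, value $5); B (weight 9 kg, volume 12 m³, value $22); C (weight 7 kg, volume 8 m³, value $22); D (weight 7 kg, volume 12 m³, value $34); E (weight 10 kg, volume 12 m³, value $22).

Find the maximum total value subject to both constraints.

$34

Feasible sets respecting both limits:
- D: weight 7, volume 12, value 34
- A+C: weight 9, volume 15, value 27
- B: weight 9, volume 12, value 22
Best: $34.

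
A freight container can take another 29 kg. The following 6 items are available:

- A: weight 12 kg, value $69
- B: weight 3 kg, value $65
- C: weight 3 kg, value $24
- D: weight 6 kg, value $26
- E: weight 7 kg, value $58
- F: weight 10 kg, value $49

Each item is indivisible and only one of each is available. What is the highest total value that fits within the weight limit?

Check high-value combinations within 29 kg:
- B+C+D+E+F: weight 3+3+6+7+10=29, value 65+24+26+58+49=222
- A+B+D+E: weight 12+3+6+7=28, value 69+65+26+58=218
- A+B+C+E: weight 12+3+3+7=25, value 69+65+24+58=216
Best: $222.

$222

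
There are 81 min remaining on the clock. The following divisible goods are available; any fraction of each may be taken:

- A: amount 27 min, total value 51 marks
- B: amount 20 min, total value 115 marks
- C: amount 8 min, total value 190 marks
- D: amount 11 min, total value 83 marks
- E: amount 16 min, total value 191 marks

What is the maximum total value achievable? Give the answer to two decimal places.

628.11

Take in order of value per unit:
- C (190/8 per unit): all 8 → value 190, running total 190.00
- E (191/16 per unit): all 16 → value 191, running total 381.00
- D (83/11 per unit): all 11 → value 83, running total 464.00
- B (115/20 per unit): all 20 → value 115, running total 579.00
- A (51/27 per unit): 26 of 27 → value 26×51/27 = 49.1111, running total 628.11
Total 628.11.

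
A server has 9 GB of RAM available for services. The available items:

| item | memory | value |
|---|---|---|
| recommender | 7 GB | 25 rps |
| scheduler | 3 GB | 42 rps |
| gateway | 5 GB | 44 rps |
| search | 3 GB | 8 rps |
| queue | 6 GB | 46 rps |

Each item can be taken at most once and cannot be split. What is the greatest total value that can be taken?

Check high-value combinations within 9 GB:
- scheduler+queue: memory 3+6=9, value 42+46=88
- scheduler+gateway: memory 3+5=8, value 42+44=86
- search+queue: memory 3+6=9, value 8+46=54
- gateway+search: memory 5+3=8, value 44+8=52
- scheduler+search: memory 3+3=6, value 42+8=50
Best: 88 rps.

88 rps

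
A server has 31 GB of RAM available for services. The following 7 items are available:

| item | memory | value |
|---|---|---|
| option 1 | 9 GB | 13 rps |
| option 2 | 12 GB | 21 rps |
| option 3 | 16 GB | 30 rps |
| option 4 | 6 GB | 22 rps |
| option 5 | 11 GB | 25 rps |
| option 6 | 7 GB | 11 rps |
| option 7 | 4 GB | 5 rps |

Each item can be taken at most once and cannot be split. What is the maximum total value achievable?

68 rps

Check high-value combinations within 31 GB:
- option 2+option 4+option 5: memory 12+6+11=29, value 21+22+25=68
- option 1+option 4+option 5+option 7: memory 9+6+11+4=30, value 13+22+25+5=65
- option 1+option 3+option 4: memory 9+16+6=31, value 13+30+22=65
- option 4+option 5+option 6+option 7: memory 6+11+7+4=28, value 22+25+11+5=63
- option 3+option 4+option 6: memory 16+6+7=29, value 30+22+11=63
Best: 68 rps.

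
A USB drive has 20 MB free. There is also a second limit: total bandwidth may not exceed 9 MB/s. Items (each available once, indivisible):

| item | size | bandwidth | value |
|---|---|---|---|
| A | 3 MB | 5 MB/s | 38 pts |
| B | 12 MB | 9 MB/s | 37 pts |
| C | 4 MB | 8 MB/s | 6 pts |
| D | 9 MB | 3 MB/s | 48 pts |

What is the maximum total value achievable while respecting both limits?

Feasible sets respecting both limits:
- A+D: size 12, bandwidth 8, value 86
- D: size 9, bandwidth 3, value 48
- A: size 3, bandwidth 5, value 38
- B: size 12, bandwidth 9, value 37
Best: 86 pts.

86 pts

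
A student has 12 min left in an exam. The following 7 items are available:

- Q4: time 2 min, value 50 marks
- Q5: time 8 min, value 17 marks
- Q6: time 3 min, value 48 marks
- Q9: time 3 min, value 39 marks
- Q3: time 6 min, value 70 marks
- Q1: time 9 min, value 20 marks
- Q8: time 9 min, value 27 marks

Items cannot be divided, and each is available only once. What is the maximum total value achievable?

168 marks

Check high-value combinations within 12 min:
- Q4+Q6+Q3: time 2+3+6=11, value 50+48+70=168
- Q4+Q9+Q3: time 2+3+6=11, value 50+39+70=159
- Q6+Q9+Q3: time 3+3+6=12, value 48+39+70=157
- Q4+Q6+Q9: time 2+3+3=8, value 50+48+39=137
Best: 168 marks.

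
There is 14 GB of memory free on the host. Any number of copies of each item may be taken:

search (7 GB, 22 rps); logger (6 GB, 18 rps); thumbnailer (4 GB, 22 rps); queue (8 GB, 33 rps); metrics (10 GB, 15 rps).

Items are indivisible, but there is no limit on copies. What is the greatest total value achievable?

66 rps

Best value-per-unit is thumbnailer at 22/4, and filling with it alone uses memory 3×4=12. No mix of the others beats 3×22 = 66.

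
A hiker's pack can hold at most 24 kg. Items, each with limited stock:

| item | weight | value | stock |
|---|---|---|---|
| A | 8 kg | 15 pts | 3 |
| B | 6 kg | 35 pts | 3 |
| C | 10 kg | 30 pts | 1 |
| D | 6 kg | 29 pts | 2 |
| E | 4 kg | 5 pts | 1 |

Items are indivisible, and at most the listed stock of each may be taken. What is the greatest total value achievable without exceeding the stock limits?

Best selections within weight 24 and stock limits:
- 3×B + 1×D: weight 24, value 134
- 2×B + 2×D: weight 24, value 128
- 3×B + 1×E: weight 22, value 110
- 3×B: weight 18, value 105
Best: 134 pts.

134 pts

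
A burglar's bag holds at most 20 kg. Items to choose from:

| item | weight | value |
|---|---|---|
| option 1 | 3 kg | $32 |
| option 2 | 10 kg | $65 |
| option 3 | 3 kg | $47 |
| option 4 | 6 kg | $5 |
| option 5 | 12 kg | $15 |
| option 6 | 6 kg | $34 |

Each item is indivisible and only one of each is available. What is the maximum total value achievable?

$146

Check high-value combinations within 20 kg:
- option 2+option 3+option 6: weight 10+3+6=19, value 65+47+34=146
- option 1+option 2+option 3: weight 3+10+3=16, value 32+65+47=144
- option 1+option 2+option 6: weight 3+10+6=19, value 32+65+34=131
Best: $146.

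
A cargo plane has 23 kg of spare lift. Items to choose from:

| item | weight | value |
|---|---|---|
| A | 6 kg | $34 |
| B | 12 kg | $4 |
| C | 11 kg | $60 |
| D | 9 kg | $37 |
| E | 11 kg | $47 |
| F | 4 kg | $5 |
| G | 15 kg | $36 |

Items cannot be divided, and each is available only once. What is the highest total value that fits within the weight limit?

$107

This is a 0/1 knapsack; check combinations near the capacity.
- C+E: weight 11+11=22, value 60+47=107
- A+C+F: weight 6+11+4=21, value 34+60+5=99
- C+D: weight 11+9=20, value 60+37=97
- A+C: weight 6+11=17, value 34+60=94
- A+E+F: weight 6+11+4=21, value 34+47+5=86
Best: $107.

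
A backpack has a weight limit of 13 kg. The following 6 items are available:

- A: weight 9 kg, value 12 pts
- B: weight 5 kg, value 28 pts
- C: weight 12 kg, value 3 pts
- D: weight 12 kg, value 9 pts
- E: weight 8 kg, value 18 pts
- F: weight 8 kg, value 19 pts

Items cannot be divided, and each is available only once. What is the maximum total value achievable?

47 pts

Check high-value combinations within 13 kg:
- B+F: weight 5+8=13, value 28+19=47
- B+E: weight 5+8=13, value 28+18=46
- B: weight 5, value 28
Best: 47 pts.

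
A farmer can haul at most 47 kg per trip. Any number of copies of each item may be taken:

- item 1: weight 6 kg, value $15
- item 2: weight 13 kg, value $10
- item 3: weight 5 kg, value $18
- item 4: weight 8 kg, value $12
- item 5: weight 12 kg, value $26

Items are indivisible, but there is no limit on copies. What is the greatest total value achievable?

$162

Best value-per-unit is item 3 at 18/5, and filling with it alone uses weight 9×5=45. No mix of the others beats 9×18 = 162.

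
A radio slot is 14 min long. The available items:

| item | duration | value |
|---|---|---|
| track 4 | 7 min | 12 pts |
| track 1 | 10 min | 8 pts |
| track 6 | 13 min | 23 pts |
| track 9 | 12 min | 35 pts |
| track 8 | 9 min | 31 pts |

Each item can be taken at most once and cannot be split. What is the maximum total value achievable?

Check high-value combinations within 14 min:
- track 9: duration 12, value 35
- track 8: duration 9, value 31
- track 6: duration 13, value 23
- track 4: duration 7, value 12
Best: 35 pts.

35 pts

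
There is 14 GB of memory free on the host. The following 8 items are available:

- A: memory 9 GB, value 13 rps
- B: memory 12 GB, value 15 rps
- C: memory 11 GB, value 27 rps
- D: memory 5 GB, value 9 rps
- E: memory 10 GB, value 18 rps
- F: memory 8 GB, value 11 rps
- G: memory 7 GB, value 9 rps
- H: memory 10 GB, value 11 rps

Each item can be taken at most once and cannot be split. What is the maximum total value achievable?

Check high-value combinations within 14 GB:
- C: memory 11, value 27
- A+D: memory 9+5=14, value 13+9=22
- D+F: memory 5+8=13, value 9+11=20
- E: memory 10, value 18
Best: 27 rps.

27 rps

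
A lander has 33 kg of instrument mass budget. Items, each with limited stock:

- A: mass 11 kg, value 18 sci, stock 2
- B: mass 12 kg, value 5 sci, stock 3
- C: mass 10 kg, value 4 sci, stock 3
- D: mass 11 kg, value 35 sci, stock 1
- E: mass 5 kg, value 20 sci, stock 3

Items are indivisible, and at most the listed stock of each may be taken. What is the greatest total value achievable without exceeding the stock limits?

95 sci

Top feasible selections:
- 1×D + 3×E: mass 26, value 95
- 1×A + 1×D + 2×E: mass 32, value 93
- 1×B + 1×D + 2×E: mass 33, value 80
- 1×C + 1×D + 2×E: mass 31, value 79
Best: 95 sci.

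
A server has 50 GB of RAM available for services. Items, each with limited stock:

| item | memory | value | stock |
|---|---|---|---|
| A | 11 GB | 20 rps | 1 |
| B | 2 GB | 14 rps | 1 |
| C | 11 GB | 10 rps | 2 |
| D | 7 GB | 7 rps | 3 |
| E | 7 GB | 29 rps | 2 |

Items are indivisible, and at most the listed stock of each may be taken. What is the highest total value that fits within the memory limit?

Best selections within memory 50 and stock limits:
- 1×A + 1×B + 3×D + 2×E: memory 48, value 113
- 1×A + 1×B + 2×C + 2×E: memory 49, value 112
- 1×A + 1×B + 1×C + 1×D + 2×E: memory 45, value 109
- 1×A + 1×B + 2×D + 2×E: memory 41, value 106
Best: 113 rps.

113 rps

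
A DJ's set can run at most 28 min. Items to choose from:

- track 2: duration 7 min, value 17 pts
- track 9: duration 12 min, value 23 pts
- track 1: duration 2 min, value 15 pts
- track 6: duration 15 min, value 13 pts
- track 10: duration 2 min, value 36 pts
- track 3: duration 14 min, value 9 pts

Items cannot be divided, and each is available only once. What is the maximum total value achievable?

This is a 0/1 knapsack; check combinations near the capacity.
- track 2+track 9+track 1+track 10: duration 7+12+2+2=23, value 17+23+15+36=91
- track 2+track 1+track 6+track 10: duration 7+2+15+2=26, value 17+15+13+36=81
- track 2+track 1+track 10+track 3: duration 7+2+2+14=25, value 17+15+36+9=77
- track 2+track 9+track 10: duration 7+12+2=21, value 17+23+36=76
- track 9+track 1+track 10: duration 12+2+2=16, value 23+15+36=74
Best: 91 pts.

91 pts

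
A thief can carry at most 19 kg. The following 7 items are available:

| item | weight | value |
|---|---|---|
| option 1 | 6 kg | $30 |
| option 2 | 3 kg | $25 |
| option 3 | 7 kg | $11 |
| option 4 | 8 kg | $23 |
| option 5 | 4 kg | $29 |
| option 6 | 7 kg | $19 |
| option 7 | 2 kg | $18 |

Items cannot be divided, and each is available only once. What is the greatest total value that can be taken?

$102

This is a 0/1 knapsack; check combinations near the capacity.
- option 1+option 2+option 5+option 7: weight 6+3+4+2=15, value 30+25+29+18=102
- option 1+option 2+option 4+option 7: weight 6+3+8+2=19, value 30+25+23+18=96
- option 1+option 5+option 6+option 7: weight 6+4+7+2=19, value 30+29+19+18=96
Best: $102.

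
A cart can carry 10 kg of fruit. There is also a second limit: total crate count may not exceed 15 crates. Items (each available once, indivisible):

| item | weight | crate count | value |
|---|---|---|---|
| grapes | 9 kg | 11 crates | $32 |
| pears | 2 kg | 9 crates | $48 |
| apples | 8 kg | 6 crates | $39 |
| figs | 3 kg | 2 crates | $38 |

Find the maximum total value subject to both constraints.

$87

Feasible sets respecting both limits:
- pears+apples: weight 10, crate count 15, value 87
- pears+figs: weight 5, crate count 11, value 86
- pears: weight 2, crate count 9, value 48
Best: $87.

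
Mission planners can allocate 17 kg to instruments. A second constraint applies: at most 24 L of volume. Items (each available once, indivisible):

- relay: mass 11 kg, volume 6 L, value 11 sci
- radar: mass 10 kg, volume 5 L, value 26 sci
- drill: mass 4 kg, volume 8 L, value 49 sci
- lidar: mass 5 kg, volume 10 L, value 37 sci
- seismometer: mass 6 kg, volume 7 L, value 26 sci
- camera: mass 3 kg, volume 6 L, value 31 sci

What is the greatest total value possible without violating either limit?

Feasible sets respecting both limits:
- drill+lidar+camera: mass 12, volume 24, value 117
- radar+drill+camera: mass 17, volume 19, value 106
- drill+seismometer+camera: mass 13, volume 21, value 106
Best: 117 sci.

117 sci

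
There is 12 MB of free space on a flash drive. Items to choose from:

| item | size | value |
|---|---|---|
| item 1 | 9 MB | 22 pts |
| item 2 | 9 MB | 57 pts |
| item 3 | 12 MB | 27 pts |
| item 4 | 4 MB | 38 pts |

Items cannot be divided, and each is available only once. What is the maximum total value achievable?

57 pts

Check high-value combinations within 12 MB:
- item 2: size 9, value 57
- item 4: size 4, value 38
- item 3: size 12, value 27
- item 1: size 9, value 22
Best: 57 pts.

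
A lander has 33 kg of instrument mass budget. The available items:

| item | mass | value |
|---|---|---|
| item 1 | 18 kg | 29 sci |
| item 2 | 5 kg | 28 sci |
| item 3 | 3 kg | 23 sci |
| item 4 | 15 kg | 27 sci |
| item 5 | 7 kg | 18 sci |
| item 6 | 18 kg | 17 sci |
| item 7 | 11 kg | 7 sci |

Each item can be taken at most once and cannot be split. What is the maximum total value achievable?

98 sci

Check high-value combinations within 33 kg:
- item 1+item 2+item 3+item 5: mass 18+5+3+7=33, value 29+28+23+18=98
- item 2+item 3+item 4+item 5: mass 5+3+15+7=30, value 28+23+27+18=96
- item 2+item 3+item 5+item 6: mass 5+3+7+18=33, value 28+23+18+17=86
Best: 98 sci.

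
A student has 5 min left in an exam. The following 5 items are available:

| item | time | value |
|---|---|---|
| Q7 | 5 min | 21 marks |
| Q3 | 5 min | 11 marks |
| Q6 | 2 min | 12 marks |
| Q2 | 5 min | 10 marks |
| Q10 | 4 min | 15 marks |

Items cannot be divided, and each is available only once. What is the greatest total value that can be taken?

Check high-value combinations within 5 min:
- Q7: time 5, value 21
- Q10: time 4, value 15
- Q6: time 2, value 12
- Q3: time 5, value 11
- Q2: time 5, value 10
Best: 21 marks.

21 marks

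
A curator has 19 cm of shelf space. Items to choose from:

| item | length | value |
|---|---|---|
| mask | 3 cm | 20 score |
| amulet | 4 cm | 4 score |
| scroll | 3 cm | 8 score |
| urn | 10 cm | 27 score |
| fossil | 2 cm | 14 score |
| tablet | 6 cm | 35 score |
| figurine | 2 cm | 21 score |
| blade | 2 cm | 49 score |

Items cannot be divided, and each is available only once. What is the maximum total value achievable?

147 score

Check high-value combinations within 19 cm:
- mask+scroll+fossil+tablet+figurine+blade: length 3+3+2+6+2+2=18, value 20+8+14+35+21+49=147
- mask+amulet+fossil+tablet+figurine+blade: length 3+4+2+6+2+2=19, value 20+4+14+35+21+49=143
- mask+fossil+tablet+figurine+blade: length 3+2+6+2+2=15, value 20+14+35+21+49=139
- mask+scroll+tablet+figurine+blade: length 3+3+6+2+2=16, value 20+8+35+21+49=133
Best: 147 score.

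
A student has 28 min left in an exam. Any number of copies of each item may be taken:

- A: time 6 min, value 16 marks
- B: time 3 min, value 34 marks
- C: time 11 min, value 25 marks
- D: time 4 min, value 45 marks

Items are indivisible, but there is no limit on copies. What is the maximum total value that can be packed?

Best value-per-unit is B at 34/3; filling with it alone gives 9×34 = 306.
Optimal mix: 8×B + 1×D → time 28, value 317.

317 marks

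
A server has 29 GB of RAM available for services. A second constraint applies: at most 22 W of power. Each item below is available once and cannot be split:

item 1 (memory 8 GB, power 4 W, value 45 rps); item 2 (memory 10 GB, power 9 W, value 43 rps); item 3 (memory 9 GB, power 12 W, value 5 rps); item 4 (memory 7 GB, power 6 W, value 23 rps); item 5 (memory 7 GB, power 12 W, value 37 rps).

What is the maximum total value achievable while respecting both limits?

Feasible sets respecting both limits:
- item 1+item 2+item 4: memory 25, power 19, value 111
- item 1+item 4+item 5: memory 22, power 22, value 105
- item 1+item 2: memory 18, power 13, value 88
- item 1+item 5: memory 15, power 16, value 82
Best: 111 rps.

111 rps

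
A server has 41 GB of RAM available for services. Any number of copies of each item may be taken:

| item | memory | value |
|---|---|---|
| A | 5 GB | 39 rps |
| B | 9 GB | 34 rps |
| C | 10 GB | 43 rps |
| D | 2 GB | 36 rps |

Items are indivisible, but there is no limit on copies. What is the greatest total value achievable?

720 rps

Best value-per-unit is D at 36/2, and filling with it alone uses memory 20×2=40. No mix of the others beats 20×36 = 720.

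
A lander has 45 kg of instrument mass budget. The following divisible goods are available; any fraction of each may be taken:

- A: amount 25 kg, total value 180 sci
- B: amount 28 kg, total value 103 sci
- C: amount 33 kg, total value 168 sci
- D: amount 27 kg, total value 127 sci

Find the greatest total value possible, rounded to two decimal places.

281.82

Take in order of value per unit:
- A (180/25 per unit): all 25 → value 180, running total 180.00
- C (168/33 per unit): 20 of 33 → value 20×168/33 = 101.8182, running total 281.82
Total 281.82.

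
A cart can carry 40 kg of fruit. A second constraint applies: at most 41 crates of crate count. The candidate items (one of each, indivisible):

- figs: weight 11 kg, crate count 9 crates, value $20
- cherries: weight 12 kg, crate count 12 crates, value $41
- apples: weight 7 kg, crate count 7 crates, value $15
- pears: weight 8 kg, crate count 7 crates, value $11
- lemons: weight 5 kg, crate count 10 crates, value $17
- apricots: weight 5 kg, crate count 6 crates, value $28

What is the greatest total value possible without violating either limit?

$106

Feasible sets respecting both limits:
- figs+cherries+lemons+apricots: weight 33, crate count 37, value 106
- figs+cherries+apples+apricots: weight 35, crate count 34, value 104
- cherries+apples+lemons+apricots: weight 29, crate count 35, value 101
- figs+cherries+pears+apricots: weight 36, crate count 34, value 100
Best: $106.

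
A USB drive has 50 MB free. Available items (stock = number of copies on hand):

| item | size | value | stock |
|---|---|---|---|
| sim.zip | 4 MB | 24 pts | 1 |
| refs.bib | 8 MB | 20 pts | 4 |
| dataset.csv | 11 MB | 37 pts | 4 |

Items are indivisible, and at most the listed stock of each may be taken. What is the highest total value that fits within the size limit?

Top feasible selections:
- 1×sim.zip + 4×dataset.csv: size 48, value 172
- 1×sim.zip + 3×refs.bib + 2×dataset.csv: size 50, value 158
Best: 172 pts.

172 pts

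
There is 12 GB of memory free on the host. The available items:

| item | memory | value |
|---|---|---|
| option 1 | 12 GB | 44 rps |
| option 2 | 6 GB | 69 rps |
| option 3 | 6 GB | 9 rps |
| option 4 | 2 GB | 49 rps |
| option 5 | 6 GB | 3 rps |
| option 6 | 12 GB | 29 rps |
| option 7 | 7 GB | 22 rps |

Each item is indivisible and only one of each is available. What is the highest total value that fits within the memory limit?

Check high-value combinations within 12 GB:
- option 2+option 4: memory 6+2=8, value 69+49=118
- option 2+option 3: memory 6+6=12, value 69+9=78
- option 2+option 5: memory 6+6=12, value 69+3=72
- option 4+option 7: memory 2+7=9, value 49+22=71
Best: 118 rps.

118 rps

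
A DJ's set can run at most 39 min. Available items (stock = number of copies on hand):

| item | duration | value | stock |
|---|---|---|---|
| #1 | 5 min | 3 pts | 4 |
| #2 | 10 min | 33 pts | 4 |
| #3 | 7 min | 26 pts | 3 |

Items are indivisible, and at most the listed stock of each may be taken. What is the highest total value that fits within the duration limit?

125 pts

Top feasible selections:
- 3×#2 + 1×#3: duration 37, value 125
- 1×#1 + 2×#2 + 2×#3: duration 39, value 121
- 2×#2 + 2×#3: duration 34, value 118
Best: 125 pts.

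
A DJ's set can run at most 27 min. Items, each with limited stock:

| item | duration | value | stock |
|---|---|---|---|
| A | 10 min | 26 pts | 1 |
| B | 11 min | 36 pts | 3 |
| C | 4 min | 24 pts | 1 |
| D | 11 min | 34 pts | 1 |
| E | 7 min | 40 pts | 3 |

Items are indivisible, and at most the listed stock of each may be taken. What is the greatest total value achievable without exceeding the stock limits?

Top feasible selections:
- 1×C + 3×E: duration 25, value 144
- 3×E: duration 21, value 120
- 1×B + 2×E: duration 25, value 116
Best: 144 pts.

144 pts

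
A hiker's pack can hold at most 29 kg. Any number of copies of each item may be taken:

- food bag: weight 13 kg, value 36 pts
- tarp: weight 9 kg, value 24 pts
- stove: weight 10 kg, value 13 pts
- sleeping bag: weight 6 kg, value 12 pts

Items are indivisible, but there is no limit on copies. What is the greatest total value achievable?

72 pts

Best value-per-unit is food bag at 36/13, and filling with it alone uses weight 2×13=26. No mix of the others beats 2×36 = 72.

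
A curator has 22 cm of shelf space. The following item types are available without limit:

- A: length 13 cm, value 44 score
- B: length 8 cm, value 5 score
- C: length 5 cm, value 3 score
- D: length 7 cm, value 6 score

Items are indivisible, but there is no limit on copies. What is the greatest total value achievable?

50 score

Best value-per-unit is A at 44/13; filling with it alone gives 1×44 = 44.
Optimal mix: 1×A + 1×D → length 20, value 50.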